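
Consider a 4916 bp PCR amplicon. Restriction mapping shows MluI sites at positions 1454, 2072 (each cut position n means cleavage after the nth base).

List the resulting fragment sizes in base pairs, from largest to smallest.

2844, 1454, 618 bp

Linear molecule, 2 cuts → 3 fragments:
  1454 − 0 = 1454 bp
  2072 − 1454 = 618 bp
  4916 − 2072 = 2844 bp
Sorted largest to smallest: 2844, 1454, 618 bp.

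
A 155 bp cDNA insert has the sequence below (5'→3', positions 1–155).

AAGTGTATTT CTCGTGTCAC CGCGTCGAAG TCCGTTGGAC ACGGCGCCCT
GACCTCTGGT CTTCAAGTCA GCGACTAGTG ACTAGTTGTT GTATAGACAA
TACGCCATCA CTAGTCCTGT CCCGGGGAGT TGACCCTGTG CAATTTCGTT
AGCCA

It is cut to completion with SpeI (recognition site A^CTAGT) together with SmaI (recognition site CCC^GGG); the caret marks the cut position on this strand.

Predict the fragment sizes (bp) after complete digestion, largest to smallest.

SpeI sites (ACTAGT) start at positions 74, 81, 110.
SpeI cuts after the first base of each site, so after positions 74, 81, 110.
The SmaI site (CCCGGG) starts at position 121.
SmaI cuts after base 3 of each site, so after position 123.
Combined cut positions: 74, 81, 110, 123.
Linear molecule, 4 cuts → 5 fragments:
  1–74 → 74 bp
  75–81 → 7 bp
  82–110 → 29 bp
  111–123 → 13 bp
  124–155 → 32 bp
Sorted largest to smallest: 74, 32, 29, 13, 7 bp.

74, 32, 29, 13, 7 bp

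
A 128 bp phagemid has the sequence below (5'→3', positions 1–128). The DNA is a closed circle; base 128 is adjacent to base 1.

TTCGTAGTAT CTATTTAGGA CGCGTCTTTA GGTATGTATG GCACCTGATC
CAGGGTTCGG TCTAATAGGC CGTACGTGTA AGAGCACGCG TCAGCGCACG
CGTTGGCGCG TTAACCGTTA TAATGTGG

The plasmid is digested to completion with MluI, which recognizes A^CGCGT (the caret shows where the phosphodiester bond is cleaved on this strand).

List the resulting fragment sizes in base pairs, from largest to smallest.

MluI sites (ACGCGT) start at positions 20, 86, 98.
MluI cuts after the first base of each site, so after positions 20, 86, 98.
Circular molecule, 3 cuts → 3 fragments:
  21–86 → 66 bp
  87–98 → 12 bp
  99–128 then 1–20 → 30 + 20 = 50 bp
Sorted largest to smallest: 66, 50, 12 bp.

66, 50, 12 bp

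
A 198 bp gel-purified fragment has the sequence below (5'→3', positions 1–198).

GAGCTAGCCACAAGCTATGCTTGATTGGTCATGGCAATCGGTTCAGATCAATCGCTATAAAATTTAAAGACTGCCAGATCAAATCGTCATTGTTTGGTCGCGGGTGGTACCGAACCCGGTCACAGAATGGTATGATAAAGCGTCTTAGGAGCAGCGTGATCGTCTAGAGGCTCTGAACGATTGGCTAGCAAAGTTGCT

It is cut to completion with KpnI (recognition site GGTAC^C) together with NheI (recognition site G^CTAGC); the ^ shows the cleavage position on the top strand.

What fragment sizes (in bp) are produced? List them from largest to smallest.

107, 74, 14, 3 bp

The KpnI site (GGTACC) starts at position 106.
KpnI cuts after base 5 of each site (before the last base), so after position 110.
NheI sites (GCTAGC) start at positions 3, 184.
NheI cuts after the first base of each site, so after positions 3, 184.
Combined cut positions: 3, 110, 184.
Linear molecule, 3 cuts → 4 fragments:
  1–3 → 3 bp
  4–110 → 107 bp
  111–184 → 74 bp
  185–198 → 14 bp
Sorted largest to smallest: 107, 74, 14, 3 bp.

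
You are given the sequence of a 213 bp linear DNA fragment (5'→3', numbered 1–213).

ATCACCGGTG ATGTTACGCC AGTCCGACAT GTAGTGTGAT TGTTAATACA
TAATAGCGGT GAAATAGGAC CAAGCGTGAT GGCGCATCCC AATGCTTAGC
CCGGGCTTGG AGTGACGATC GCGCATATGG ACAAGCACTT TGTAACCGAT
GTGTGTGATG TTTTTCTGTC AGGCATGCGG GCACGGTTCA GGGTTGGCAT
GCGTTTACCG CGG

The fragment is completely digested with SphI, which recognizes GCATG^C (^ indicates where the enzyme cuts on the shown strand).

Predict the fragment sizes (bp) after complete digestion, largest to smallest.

SphI sites (GCATGC) start at positions 173, 197.
SphI cuts after base 5 of each site (before the last base), so after positions 177, 201.
Linear molecule, 2 cuts → 3 fragments:
  1–177 → 177 bp
  178–201 → 24 bp
  202–213 → 12 bp
Sorted largest to smallest: 177, 24, 12 bp.

177, 24, 12 bp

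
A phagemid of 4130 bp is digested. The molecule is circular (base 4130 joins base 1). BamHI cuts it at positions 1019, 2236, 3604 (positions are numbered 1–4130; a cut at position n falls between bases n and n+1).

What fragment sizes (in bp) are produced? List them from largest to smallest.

Circular molecule, 3 cuts → 3 fragments:
  2236 − 1019 = 1217 bp
  3604 − 2236 = 1368 bp
  wrap: 4130 − 3604 + 1019 = 1545 bp
Sorted largest to smallest: 1545, 1368, 1217 bp.

1545, 1368, 1217 bp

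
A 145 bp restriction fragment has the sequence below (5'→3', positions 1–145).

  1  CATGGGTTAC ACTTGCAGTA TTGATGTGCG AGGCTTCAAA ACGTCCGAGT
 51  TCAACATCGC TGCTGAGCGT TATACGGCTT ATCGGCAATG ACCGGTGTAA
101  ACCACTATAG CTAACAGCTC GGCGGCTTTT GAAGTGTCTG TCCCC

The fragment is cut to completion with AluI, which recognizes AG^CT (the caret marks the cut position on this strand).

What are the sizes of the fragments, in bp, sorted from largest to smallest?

110, 28, 7 bp

AluI sites (AGCT) start at positions 109, 116.
AluI cuts after base 2 of each site, so after positions 110, 117.
Linear molecule, 2 cuts → 3 fragments:
  1–110 → 110 bp
  111–117 → 7 bp
  118–145 → 28 bp
Sorted largest to smallest: 110, 28, 7 bp.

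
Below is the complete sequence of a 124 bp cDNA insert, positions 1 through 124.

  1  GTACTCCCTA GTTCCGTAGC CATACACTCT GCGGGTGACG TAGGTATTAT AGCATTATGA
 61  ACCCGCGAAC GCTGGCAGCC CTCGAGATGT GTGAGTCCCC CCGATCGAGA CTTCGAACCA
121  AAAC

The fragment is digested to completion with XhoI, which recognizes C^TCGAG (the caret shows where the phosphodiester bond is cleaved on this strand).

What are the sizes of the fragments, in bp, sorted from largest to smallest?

81, 43 bp

The XhoI site (CTCGAG) starts at position 81.
XhoI cuts after the first base of each site, so after position 81.
Linear molecule, 1 cut → 2 fragments:
  1–81 → 81 bp
  82–124 → 43 bp
Sorted largest to smallest: 81, 43 bp.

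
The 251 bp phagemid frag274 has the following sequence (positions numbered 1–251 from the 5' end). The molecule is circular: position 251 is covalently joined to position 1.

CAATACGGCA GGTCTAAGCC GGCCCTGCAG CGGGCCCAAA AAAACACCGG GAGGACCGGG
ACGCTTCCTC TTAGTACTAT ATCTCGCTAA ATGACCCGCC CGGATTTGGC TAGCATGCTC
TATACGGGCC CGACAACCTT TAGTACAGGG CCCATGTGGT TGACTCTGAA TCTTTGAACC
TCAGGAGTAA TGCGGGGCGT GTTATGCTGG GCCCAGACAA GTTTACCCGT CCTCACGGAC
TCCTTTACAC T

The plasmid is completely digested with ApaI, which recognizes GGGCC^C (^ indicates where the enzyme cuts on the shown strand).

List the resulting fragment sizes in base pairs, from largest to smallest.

ApaI sites (GGGCCC) start at positions 32, 126, 148, 209.
ApaI cuts after base 5 of each site (before the last base), so after positions 36, 130, 152, 213.
Circular molecule, 4 cuts → 4 fragments:
  37–130 → 94 bp
  131–152 → 22 bp
  153–213 → 61 bp
  214–251 then 1–36 → 38 + 36 = 74 bp
Sorted largest to smallest: 94, 74, 61, 22 bp.

94, 74, 61, 22 bp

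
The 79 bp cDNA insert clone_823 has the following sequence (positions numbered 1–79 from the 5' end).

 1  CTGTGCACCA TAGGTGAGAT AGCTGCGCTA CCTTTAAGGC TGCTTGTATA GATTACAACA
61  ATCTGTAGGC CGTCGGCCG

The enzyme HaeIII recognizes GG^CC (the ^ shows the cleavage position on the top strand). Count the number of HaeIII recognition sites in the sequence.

GGCC occurs starting at positions 68, 75.
HaeIII cuts at 2 sites.

2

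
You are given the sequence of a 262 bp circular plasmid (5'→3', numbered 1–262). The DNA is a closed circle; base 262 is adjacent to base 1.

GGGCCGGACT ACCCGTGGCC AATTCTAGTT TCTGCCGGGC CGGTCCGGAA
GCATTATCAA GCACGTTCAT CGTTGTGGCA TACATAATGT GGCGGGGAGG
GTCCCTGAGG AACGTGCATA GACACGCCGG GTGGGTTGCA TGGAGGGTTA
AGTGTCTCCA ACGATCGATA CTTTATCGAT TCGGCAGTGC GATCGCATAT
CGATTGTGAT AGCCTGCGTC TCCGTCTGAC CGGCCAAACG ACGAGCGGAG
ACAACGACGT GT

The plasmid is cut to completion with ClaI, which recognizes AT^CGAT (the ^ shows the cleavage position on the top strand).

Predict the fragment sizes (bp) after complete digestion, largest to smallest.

ClaI sites (ATCGAT) start at positions 164, 175, 199.
ClaI cuts after base 2 of each site, so after positions 165, 176, 200.
Circular molecule, 3 cuts → 3 fragments:
  166–176 → 11 bp
  177–200 → 24 bp
  201–262 then 1–165 → 62 + 165 = 227 bp
Sorted largest to smallest: 227, 24, 11 bp.

227, 24, 11 bp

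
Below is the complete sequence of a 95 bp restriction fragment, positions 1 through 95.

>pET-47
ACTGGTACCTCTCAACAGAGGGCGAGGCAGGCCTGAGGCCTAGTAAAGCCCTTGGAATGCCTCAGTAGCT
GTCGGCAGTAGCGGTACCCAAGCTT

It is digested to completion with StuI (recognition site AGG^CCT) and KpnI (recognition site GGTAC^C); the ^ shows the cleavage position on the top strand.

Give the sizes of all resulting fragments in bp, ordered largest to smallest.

49, 23, 8, 8, 7 bp

StuI sites (AGGCCT) start at positions 29, 36.
StuI cuts after base 3 of each site, so after positions 31, 38.
KpnI sites (GGTACC) start at positions 4, 83.
KpnI cuts after base 5 of each site (before the last base), so after positions 8, 87.
Combined cut positions: 8, 31, 38, 87.
Linear molecule, 4 cuts → 5 fragments:
  1–8 → 8 bp
  9–31 → 23 bp
  32–38 → 7 bp
  39–87 → 49 bp
  88–95 → 8 bp
Sorted largest to smallest: 49, 23, 8, 8, 7 bp.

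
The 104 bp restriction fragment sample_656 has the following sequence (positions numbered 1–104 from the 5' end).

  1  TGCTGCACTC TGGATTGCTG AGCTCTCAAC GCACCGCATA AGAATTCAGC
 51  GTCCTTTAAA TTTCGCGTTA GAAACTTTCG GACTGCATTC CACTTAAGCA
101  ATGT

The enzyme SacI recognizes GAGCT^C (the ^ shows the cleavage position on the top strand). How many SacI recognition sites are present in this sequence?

1

GAGCTC occurs starting at position 20.
SacI cuts at 1 site.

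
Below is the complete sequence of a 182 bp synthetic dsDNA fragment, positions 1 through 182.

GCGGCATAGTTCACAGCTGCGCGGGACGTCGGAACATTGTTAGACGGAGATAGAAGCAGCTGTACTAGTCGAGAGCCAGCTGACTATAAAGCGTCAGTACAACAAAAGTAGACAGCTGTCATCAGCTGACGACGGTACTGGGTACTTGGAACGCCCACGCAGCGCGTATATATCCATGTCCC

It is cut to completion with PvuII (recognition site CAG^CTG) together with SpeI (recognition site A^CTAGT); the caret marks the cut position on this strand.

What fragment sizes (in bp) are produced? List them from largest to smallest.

57, 43, 36, 16, 15, 10, 5 bp

PvuII sites (CAGCTG) start at positions 14, 57, 77, 113, 123.
PvuII cuts after base 3 of each site, so after positions 16, 59, 79, 115, 125.
The SpeI site (ACTAGT) starts at position 64.
SpeI cuts after the first base of each site, so after position 64.
Combined cut positions: 16, 59, 64, 79, 115, 125.
Linear molecule, 6 cuts → 7 fragments:
  1–16 → 16 bp
  17–59 → 43 bp
  60–64 → 5 bp
  65–79 → 15 bp
  80–115 → 36 bp
  116–125 → 10 bp
  126–182 → 57 bp
Sorted largest to smallest: 57, 43, 36, 16, 15, 10, 5 bp.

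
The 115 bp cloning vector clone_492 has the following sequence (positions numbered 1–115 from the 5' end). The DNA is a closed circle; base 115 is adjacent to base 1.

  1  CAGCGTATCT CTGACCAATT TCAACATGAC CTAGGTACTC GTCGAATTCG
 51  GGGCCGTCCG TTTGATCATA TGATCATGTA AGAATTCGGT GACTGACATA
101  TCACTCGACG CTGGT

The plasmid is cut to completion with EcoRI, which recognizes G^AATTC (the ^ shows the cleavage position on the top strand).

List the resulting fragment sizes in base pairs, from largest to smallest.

77, 38 bp

EcoRI sites (GAATTC) start at positions 44, 82.
EcoRI cuts after the first base of each site, so after positions 44, 82.
Circular molecule, 2 cuts → 2 fragments:
  45–82 → 38 bp
  83–115 then 1–44 → 33 + 44 = 77 bp
Sorted largest to smallest: 77, 38 bp.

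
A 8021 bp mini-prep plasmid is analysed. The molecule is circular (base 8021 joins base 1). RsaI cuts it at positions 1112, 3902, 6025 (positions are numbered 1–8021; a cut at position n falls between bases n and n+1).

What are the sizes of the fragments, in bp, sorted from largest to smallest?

Circular molecule, 3 cuts → 3 fragments:
  3902 − 1112 = 2790 bp
  6025 − 3902 = 2123 bp
  wrap: 8021 − 6025 + 1112 = 3108 bp
Sorted largest to smallest: 3108, 2790, 2123 bp.

3108, 2790, 2123 bp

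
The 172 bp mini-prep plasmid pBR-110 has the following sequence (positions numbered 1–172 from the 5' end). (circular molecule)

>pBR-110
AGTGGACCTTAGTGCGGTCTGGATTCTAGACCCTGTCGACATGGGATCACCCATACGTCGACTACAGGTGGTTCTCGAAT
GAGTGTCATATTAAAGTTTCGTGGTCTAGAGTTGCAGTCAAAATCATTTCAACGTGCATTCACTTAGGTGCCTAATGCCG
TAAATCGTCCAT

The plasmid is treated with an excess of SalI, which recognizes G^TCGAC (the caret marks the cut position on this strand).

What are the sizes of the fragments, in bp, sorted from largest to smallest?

150, 22 bp

SalI sites (GTCGAC) start at positions 35, 57.
SalI cuts after the first base of each site, so after positions 35, 57.
Circular molecule, 2 cuts → 2 fragments:
  36–57 → 22 bp
  58–172 then 1–35 → 115 + 35 = 150 bp
Sorted largest to smallest: 150, 22 bp.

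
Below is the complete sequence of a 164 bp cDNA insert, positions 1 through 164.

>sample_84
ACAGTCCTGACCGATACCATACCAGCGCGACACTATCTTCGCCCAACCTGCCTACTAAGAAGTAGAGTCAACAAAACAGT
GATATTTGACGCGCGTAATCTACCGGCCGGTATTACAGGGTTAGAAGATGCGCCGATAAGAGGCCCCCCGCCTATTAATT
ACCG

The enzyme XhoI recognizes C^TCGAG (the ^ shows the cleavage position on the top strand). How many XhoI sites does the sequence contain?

No occurrence of CTCGAG is present in the sequence.
XhoI does not cut: 0 sites.

0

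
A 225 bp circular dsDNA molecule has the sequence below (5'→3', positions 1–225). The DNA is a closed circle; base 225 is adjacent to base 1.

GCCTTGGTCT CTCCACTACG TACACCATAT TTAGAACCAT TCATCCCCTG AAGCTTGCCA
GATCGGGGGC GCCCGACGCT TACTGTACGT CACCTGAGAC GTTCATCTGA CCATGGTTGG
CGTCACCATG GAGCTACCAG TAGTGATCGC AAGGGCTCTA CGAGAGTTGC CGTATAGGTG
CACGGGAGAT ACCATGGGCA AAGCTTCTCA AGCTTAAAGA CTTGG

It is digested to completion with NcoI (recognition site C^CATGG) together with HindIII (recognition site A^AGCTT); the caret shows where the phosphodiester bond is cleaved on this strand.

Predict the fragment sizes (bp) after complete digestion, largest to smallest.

NcoI sites (CCATGG) start at positions 111, 126, 192.
NcoI cuts after the first base of each site, so after positions 111, 126, 192.
HindIII sites (AAGCTT) start at positions 51, 201, 210.
HindIII cuts after the first base of each site, so after positions 51, 201, 210.
Combined cut positions: 51, 111, 126, 192, 201, 210.
Circular molecule, 6 cuts → 6 fragments:
  52–111 → 60 bp
  112–126 → 15 bp
  127–192 → 66 bp
  193–201 → 9 bp
  202–210 → 9 bp
  211–225 then 1–51 → 15 + 51 = 66 bp
Sorted largest to smallest: 66, 66, 60, 15, 9, 9 bp.

66, 66, 60, 15, 9, 9 bp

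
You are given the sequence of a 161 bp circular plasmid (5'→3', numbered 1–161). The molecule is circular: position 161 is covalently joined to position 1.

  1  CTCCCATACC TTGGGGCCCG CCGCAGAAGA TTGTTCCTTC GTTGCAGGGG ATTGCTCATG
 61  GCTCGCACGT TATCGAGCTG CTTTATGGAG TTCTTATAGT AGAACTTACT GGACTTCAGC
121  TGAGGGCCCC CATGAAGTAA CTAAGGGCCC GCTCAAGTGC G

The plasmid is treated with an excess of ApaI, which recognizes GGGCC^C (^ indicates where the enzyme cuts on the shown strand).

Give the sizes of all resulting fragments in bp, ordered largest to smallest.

ApaI sites (GGGCCC) start at positions 14, 124, 145.
ApaI cuts after base 5 of each site (before the last base), so after positions 18, 128, 149.
Circular molecule, 3 cuts → 3 fragments:
  19–128 → 110 bp
  129–149 → 21 bp
  150–161 then 1–18 → 12 + 18 = 30 bp
Sorted largest to smallest: 110, 30, 21 bp.

110, 30, 21 bp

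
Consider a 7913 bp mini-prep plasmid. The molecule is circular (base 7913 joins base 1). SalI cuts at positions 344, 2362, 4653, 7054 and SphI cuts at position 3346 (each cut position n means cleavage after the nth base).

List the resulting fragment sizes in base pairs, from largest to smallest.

2401, 2018, 1307, 1203, 984 bp

Combined cut positions (sorted): 344, 2362, 3346, 4653, 7054.
Circular molecule, 5 cuts → 5 fragments:
  2362 − 344 = 2018 bp
  3346 − 2362 = 984 bp
  4653 − 3346 = 1307 bp
  7054 − 4653 = 2401 bp
  wrap: 7913 − 7054 + 344 = 1203 bp
Sorted largest to smallest: 2401, 2018, 1307, 1203, 984 bp.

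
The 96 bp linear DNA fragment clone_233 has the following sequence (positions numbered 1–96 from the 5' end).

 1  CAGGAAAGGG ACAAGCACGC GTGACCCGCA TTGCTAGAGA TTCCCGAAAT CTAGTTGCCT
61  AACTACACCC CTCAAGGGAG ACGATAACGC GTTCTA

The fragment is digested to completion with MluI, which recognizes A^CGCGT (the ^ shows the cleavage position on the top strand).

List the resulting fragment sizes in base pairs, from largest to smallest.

70, 17, 9 bp

MluI sites (ACGCGT) start at positions 17, 87.
MluI cuts after the first base of each site, so after positions 17, 87.
Linear molecule, 2 cuts → 3 fragments:
  1–17 → 17 bp
  18–87 → 70 bp
  88–96 → 9 bp
Sorted largest to smallest: 70, 17, 9 bp.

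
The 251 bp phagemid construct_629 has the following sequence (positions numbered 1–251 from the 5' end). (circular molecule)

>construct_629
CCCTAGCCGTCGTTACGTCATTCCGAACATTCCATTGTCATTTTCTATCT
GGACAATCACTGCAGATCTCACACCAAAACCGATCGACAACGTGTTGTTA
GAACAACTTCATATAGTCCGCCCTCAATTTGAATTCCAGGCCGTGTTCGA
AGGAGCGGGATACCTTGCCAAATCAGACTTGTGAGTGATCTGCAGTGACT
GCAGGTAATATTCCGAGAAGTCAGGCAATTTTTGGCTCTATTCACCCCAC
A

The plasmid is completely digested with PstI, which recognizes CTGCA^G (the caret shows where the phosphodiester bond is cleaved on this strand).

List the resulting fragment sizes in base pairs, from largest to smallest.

130, 112, 9 bp

PstI sites (CTGCAG) start at positions 60, 190, 199.
PstI cuts after base 5 of each site (before the last base), so after positions 64, 194, 203.
Circular molecule, 3 cuts → 3 fragments:
  65–194 → 130 bp
  195–203 → 9 bp
  204–251 then 1–64 → 48 + 64 = 112 bp
Sorted largest to smallest: 130, 112, 9 bp.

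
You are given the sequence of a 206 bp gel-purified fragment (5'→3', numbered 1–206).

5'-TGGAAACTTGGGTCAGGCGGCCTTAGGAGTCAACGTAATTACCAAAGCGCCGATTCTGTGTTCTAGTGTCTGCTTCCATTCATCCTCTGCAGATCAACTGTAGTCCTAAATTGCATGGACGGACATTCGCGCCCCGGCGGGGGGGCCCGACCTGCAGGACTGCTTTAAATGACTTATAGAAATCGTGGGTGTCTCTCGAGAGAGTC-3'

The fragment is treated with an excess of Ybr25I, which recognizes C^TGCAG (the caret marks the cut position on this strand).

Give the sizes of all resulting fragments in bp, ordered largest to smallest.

Ybr25I sites (CTGCAG) start at positions 87, 152.
Ybr25I cuts after the first base of each site, so after positions 87, 152.
Linear molecule, 2 cuts → 3 fragments:
  1–87 → 87 bp
  88–152 → 65 bp
  153–206 → 54 bp
Sorted largest to smallest: 87, 65, 54 bp.

87, 65, 54 bp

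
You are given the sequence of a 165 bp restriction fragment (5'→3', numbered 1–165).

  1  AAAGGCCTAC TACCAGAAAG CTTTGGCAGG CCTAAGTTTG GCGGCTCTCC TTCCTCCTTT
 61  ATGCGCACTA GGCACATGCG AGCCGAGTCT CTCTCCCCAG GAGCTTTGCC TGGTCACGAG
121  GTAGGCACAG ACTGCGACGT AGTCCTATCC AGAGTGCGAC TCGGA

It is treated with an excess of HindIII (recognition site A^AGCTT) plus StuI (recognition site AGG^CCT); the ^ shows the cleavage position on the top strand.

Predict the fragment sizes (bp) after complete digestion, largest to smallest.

135, 13, 12, 5 bp

The HindIII site (AAGCTT) starts at position 18.
HindIII cuts after the first base of each site, so after position 18.
StuI sites (AGGCCT) start at positions 3, 28.
StuI cuts after base 3 of each site, so after positions 5, 30.
Combined cut positions: 5, 18, 30.
Linear molecule, 3 cuts → 4 fragments:
  1–5 → 5 bp
  6–18 → 13 bp
  19–30 → 12 bp
  31–165 → 135 bp
Sorted largest to smallest: 135, 13, 12, 5 bp.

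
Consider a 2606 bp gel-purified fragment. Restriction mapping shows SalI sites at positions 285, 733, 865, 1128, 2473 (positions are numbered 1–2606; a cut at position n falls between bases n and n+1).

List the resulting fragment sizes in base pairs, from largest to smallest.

Linear molecule, 5 cuts → 6 fragments:
  285 − 0 = 285 bp
  733 − 285 = 448 bp
  865 − 733 = 132 bp
  1128 − 865 = 263 bp
  2473 − 1128 = 1345 bp
  2606 − 2473 = 133 bp
Sorted largest to smallest: 1345, 448, 285, 263, 133, 132 bp.

1345, 448, 285, 263, 133, 132 bp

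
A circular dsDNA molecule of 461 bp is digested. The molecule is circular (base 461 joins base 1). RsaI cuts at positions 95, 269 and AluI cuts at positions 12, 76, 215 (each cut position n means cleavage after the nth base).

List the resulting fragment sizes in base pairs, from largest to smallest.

204, 120, 64, 54, 19 bp

Combined cut positions (sorted): 12, 76, 95, 215, 269.
Circular molecule, 5 cuts → 5 fragments:
  76 − 12 = 64 bp
  95 − 76 = 19 bp
  215 − 95 = 120 bp
  269 − 215 = 54 bp
  wrap: 461 − 269 + 12 = 204 bp
Sorted largest to smallest: 204, 120, 64, 54, 19 bp.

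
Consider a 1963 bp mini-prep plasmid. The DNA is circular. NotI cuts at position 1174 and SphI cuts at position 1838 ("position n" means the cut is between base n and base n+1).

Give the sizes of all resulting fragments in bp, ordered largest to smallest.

Combined cut positions (sorted): 1174, 1838.
Circular molecule, 2 cuts → 2 fragments:
  1838 − 1174 = 664 bp
  wrap: 1963 − 1838 + 1174 = 1299 bp
Sorted largest to smallest: 1299, 664 bp.

1299, 664 bp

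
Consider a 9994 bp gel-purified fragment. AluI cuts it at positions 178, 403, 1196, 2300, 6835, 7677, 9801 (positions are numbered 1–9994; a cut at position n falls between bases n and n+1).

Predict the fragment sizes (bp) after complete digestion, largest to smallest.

Linear molecule, 7 cuts → 8 fragments:
  178 − 0 = 178 bp
  403 − 178 = 225 bp
  1196 − 403 = 793 bp
  2300 − 1196 = 1104 bp
  6835 − 2300 = 4535 bp
  7677 − 6835 = 842 bp
  9801 − 7677 = 2124 bp
  9994 − 9801 = 193 bp
Sorted largest to smallest: 4535, 2124, 1104, 842, 793, 225, 193, 178 bp.

4535, 2124, 1104, 842, 793, 225, 193, 178 bp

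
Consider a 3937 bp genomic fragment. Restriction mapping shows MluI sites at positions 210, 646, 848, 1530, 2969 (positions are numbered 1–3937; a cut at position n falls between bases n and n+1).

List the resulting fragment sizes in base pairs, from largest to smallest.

Linear molecule, 5 cuts → 6 fragments:
  210 − 0 = 210 bp
  646 − 210 = 436 bp
  848 − 646 = 202 bp
  1530 − 848 = 682 bp
  2969 − 1530 = 1439 bp
  3937 − 2969 = 968 bp
Sorted largest to smallest: 1439, 968, 682, 436, 210, 202 bp.

1439, 968, 682, 436, 210, 202 bp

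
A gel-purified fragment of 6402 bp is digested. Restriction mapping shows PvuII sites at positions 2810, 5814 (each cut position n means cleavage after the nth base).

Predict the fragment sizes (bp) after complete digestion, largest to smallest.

Linear molecule, 2 cuts → 3 fragments:
  2810 − 0 = 2810 bp
  5814 − 2810 = 3004 bp
  6402 − 5814 = 588 bp
Sorted largest to smallest: 3004, 2810, 588 bp.

3004, 2810, 588 bp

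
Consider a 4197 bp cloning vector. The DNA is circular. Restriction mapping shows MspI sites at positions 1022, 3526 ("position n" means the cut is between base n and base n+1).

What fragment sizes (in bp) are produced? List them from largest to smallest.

2504, 1693 bp

Circular molecule, 2 cuts → 2 fragments:
  3526 − 1022 = 2504 bp
  wrap: 4197 − 3526 + 1022 = 1693 bp
Sorted largest to smallest: 2504, 1693 bp.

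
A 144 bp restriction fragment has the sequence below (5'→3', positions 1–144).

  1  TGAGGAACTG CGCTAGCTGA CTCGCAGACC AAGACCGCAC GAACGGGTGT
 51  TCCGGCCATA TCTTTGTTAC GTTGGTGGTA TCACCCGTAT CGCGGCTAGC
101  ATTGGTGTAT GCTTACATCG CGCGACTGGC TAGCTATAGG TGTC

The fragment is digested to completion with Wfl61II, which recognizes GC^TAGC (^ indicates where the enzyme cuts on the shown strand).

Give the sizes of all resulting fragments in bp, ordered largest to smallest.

Wfl61II sites (GCTAGC) start at positions 12, 95, 129.
Wfl61II cuts after base 2 of each site, so after positions 13, 96, 130.
Linear molecule, 3 cuts → 4 fragments:
  1–13 → 13 bp
  14–96 → 83 bp
  97–130 → 34 bp
  131–144 → 14 bp
Sorted largest to smallest: 83, 34, 14, 13 bp.

83, 34, 14, 13 bp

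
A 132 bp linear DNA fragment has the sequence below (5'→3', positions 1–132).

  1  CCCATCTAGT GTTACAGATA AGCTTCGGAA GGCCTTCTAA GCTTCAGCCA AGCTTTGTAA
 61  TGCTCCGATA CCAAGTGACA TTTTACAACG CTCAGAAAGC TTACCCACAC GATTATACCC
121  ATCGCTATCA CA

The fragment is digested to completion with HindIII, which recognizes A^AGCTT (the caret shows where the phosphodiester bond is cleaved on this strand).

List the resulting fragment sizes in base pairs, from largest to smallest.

HindIII sites (AAGCTT) start at positions 20, 39, 50, 97.
HindIII cuts after the first base of each site, so after positions 20, 39, 50, 97.
Linear molecule, 4 cuts → 5 fragments:
  1–20 → 20 bp
  21–39 → 19 bp
  40–50 → 11 bp
  51–97 → 47 bp
  98–132 → 35 bp
Sorted largest to smallest: 47, 35, 20, 19, 11 bp.

47, 35, 20, 19, 11 bp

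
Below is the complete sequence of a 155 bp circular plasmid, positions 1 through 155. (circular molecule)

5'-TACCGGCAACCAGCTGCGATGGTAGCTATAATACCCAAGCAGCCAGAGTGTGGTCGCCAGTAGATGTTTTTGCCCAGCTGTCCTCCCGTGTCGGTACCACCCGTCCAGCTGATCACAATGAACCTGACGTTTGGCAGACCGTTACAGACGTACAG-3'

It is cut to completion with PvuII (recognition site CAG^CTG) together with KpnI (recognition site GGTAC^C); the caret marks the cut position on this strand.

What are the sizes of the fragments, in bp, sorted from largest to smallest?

PvuII sites (CAGCTG) start at positions 11, 75, 106.
PvuII cuts after base 3 of each site, so after positions 13, 77, 108.
The KpnI site (GGTACC) starts at position 93.
KpnI cuts after base 5 of each site (before the last base), so after position 97.
Combined cut positions: 13, 77, 97, 108.
Circular molecule, 4 cuts → 4 fragments:
  14–77 → 64 bp
  78–97 → 20 bp
  98–108 → 11 bp
  109–155 then 1–13 → 47 + 13 = 60 bp
Sorted largest to smallest: 64, 60, 20, 11 bp.

64, 60, 20, 11 bp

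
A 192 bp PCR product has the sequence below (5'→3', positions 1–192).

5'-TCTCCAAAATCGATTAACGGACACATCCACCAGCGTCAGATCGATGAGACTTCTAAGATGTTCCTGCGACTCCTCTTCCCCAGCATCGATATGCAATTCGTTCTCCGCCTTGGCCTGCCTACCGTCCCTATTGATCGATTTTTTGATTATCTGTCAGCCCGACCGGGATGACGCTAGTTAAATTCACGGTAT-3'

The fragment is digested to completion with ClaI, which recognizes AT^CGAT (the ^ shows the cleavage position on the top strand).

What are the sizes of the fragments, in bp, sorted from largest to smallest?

57, 49, 45, 31, 10 bp

ClaI sites (ATCGAT) start at positions 9, 40, 85, 134.
ClaI cuts after base 2 of each site, so after positions 10, 41, 86, 135.
Linear molecule, 4 cuts → 5 fragments:
  1–10 → 10 bp
  11–41 → 31 bp
  42–86 → 45 bp
  87–135 → 49 bp
  136–192 → 57 bp
Sorted largest to smallest: 57, 49, 45, 31, 10 bp.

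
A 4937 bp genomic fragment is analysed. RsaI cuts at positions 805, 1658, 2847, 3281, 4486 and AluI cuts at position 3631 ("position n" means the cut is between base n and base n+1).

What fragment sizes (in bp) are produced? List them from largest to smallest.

Combined cut positions (sorted): 805, 1658, 2847, 3281, 3631, 4486.
Linear molecule, 6 cuts → 7 fragments:
  805 − 0 = 805 bp
  1658 − 805 = 853 bp
  2847 − 1658 = 1189 bp
  3281 − 2847 = 434 bp
  3631 − 3281 = 350 bp
  4486 − 3631 = 855 bp
  4937 − 4486 = 451 bp
Sorted largest to smallest: 1189, 855, 853, 805, 451, 434, 350 bp.

1189, 855, 853, 805, 451, 434, 350 bp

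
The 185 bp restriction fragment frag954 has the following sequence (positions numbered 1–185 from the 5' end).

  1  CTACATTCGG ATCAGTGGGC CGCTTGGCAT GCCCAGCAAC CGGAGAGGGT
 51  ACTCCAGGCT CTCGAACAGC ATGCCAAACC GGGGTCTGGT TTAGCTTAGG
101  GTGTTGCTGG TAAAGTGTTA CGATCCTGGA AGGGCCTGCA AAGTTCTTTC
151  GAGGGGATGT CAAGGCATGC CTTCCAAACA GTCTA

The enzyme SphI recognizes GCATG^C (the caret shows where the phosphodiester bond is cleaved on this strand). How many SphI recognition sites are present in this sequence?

GCATGC occurs starting at positions 27, 69, 165.
SphI cuts at 3 sites.

3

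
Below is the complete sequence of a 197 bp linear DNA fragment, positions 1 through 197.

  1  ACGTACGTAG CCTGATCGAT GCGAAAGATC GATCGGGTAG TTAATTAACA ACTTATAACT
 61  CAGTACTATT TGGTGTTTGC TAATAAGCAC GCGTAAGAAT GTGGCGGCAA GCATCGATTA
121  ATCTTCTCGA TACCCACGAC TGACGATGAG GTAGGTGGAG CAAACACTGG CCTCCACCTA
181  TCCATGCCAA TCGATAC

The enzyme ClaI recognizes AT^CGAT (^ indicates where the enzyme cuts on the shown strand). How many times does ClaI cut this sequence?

4

ATCGAT occurs starting at positions 15, 28, 113, 190.
ClaI cuts at 4 sites.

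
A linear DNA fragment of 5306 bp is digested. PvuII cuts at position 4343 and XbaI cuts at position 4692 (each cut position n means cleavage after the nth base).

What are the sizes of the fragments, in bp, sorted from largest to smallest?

Combined cut positions (sorted): 4343, 4692.
Linear molecule, 2 cuts → 3 fragments:
  4343 − 0 = 4343 bp
  4692 − 4343 = 349 bp
  5306 − 4692 = 614 bp
Sorted largest to smallest: 4343, 614, 349 bp.

4343, 614, 349 bp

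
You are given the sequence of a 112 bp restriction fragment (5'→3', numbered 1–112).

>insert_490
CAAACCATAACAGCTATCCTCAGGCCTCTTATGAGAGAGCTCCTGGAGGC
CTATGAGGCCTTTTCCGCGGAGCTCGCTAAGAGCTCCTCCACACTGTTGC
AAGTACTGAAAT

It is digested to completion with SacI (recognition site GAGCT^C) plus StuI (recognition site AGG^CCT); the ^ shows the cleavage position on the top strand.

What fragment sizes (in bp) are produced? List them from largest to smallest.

27, 24, 17, 16, 11, 9, 8 bp

SacI sites (GAGCTC) start at positions 37, 70, 81.
SacI cuts after base 5 of each site (before the last base), so after positions 41, 74, 85.
StuI sites (AGGCCT) start at positions 22, 47, 56.
StuI cuts after base 3 of each site, so after positions 24, 49, 58.
Combined cut positions: 24, 41, 49, 58, 74, 85.
Linear molecule, 6 cuts → 7 fragments:
  1–24 → 24 bp
  25–41 → 17 bp
  42–49 → 8 bp
  50–58 → 9 bp
  59–74 → 16 bp
  75–85 → 11 bp
  86–112 → 27 bp
Sorted largest to smallest: 27, 24, 17, 16, 11, 9, 8 bp.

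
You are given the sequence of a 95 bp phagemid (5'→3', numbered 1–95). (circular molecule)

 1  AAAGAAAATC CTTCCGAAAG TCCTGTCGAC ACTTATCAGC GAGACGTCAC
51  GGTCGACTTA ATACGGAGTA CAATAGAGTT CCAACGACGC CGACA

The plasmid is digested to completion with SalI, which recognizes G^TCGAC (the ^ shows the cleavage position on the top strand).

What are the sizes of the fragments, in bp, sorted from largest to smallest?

68, 27 bp

SalI sites (GTCGAC) start at positions 25, 52.
SalI cuts after the first base of each site, so after positions 25, 52.
Circular molecule, 2 cuts → 2 fragments:
  26–52 → 27 bp
  53–95 then 1–25 → 43 + 25 = 68 bp
Sorted largest to smallest: 68, 27 bp.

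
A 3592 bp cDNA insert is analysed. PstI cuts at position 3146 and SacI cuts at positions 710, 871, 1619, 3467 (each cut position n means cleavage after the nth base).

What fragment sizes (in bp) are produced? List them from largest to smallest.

1527, 748, 710, 321, 161, 125 bp

Combined cut positions (sorted): 710, 871, 1619, 3146, 3467.
Linear molecule, 5 cuts → 6 fragments:
  710 − 0 = 710 bp
  871 − 710 = 161 bp
  1619 − 871 = 748 bp
  3146 − 1619 = 1527 bp
  3467 − 3146 = 321 bp
  3592 − 3467 = 125 bp
Sorted largest to smallest: 1527, 748, 710, 321, 161, 125 bp.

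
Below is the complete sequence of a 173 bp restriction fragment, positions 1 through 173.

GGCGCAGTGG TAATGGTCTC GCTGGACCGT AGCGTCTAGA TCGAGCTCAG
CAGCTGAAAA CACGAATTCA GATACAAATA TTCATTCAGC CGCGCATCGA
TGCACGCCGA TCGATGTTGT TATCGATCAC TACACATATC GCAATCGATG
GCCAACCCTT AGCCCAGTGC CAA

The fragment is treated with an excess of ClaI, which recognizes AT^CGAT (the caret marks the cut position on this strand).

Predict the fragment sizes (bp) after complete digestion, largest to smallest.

ClaI sites (ATCGAT) start at positions 96, 110, 122, 144.
ClaI cuts after base 2 of each site, so after positions 97, 111, 123, 145.
Linear molecule, 4 cuts → 5 fragments:
  1–97 → 97 bp
  98–111 → 14 bp
  112–123 → 12 bp
  124–145 → 22 bp
  146–173 → 28 bp
Sorted largest to smallest: 97, 28, 22, 14, 12 bp.

97, 28, 22, 14, 12 bp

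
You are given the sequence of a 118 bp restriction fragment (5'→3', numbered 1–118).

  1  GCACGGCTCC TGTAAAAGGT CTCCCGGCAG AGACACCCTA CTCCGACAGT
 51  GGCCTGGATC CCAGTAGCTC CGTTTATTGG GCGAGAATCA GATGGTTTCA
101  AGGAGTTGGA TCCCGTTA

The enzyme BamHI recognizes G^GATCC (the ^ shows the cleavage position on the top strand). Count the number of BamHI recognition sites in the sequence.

GGATCC occurs starting at positions 56, 108.
BamHI cuts at 2 sites.

2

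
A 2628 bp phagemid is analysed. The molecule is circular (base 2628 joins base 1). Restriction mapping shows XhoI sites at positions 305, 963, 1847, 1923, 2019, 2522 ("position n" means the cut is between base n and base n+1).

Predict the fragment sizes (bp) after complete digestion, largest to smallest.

884, 658, 503, 411, 96, 76 bp

Circular molecule, 6 cuts → 6 fragments:
  963 − 305 = 658 bp
  1847 − 963 = 884 bp
  1923 − 1847 = 76 bp
  2019 − 1923 = 96 bp
  2522 − 2019 = 503 bp
  wrap: 2628 − 2522 + 305 = 411 bp
Sorted largest to smallest: 884, 658, 503, 411, 96, 76 bp.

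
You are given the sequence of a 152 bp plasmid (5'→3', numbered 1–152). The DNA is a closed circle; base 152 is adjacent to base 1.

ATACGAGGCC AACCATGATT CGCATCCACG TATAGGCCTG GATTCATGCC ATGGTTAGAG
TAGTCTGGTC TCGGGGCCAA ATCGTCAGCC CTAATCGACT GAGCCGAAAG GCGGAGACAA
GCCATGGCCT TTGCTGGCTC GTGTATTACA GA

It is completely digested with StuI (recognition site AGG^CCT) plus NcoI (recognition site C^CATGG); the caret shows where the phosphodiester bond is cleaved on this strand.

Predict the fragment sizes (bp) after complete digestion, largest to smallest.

73, 66, 13 bp

The StuI site (AGGCCT) starts at position 34.
StuI cuts after base 3 of each site, so after position 36.
NcoI sites (CCATGG) start at positions 49, 122.
NcoI cuts after the first base of each site, so after positions 49, 122.
Combined cut positions: 36, 49, 122.
Circular molecule, 3 cuts → 3 fragments:
  37–49 → 13 bp
  50–122 → 73 bp
  123–152 then 1–36 → 30 + 36 = 66 bp
Sorted largest to smallest: 73, 66, 13 bp.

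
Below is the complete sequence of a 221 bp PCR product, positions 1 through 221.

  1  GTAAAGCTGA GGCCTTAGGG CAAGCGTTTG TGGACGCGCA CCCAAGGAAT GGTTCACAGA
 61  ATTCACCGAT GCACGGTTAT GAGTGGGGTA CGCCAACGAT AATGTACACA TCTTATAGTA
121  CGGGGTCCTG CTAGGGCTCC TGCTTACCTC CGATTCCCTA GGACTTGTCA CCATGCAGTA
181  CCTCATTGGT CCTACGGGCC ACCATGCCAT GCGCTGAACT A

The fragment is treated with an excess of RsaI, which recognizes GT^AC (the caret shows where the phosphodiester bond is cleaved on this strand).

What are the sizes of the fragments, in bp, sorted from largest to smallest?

RsaI sites (GTAC) start at positions 88, 104, 118, 178.
RsaI cuts after base 2 of each site, so after positions 89, 105, 119, 179.
Linear molecule, 4 cuts → 5 fragments:
  1–89 → 89 bp
  90–105 → 16 bp
  106–119 → 14 bp
  120–179 → 60 bp
  180–221 → 42 bp
Sorted largest to smallest: 89, 60, 42, 16, 14 bp.

89, 60, 42, 16, 14 bp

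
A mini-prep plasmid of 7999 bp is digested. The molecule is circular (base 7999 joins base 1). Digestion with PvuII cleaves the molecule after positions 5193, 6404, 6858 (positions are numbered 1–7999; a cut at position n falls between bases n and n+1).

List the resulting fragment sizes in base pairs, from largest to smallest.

6334, 1211, 454 bp

Circular molecule, 3 cuts → 3 fragments:
  6404 − 5193 = 1211 bp
  6858 − 6404 = 454 bp
  wrap: 7999 − 6858 + 5193 = 6334 bp
Sorted largest to smallest: 6334, 1211, 454 bp.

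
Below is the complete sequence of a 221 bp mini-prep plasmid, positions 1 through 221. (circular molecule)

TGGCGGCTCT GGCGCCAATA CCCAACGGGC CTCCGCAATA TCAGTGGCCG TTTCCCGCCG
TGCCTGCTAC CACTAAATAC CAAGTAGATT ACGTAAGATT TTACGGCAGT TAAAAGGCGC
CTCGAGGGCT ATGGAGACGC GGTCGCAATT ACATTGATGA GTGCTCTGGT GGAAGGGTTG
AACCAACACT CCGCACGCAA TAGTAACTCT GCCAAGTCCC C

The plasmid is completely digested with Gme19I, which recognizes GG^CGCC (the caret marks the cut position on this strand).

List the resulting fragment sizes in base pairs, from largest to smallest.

116, 105 bp

Gme19I sites (GGCGCC) start at positions 11, 116.
Gme19I cuts after base 2 of each site, so after positions 12, 117.
Circular molecule, 2 cuts → 2 fragments:
  13–117 → 105 bp
  118–221 then 1–12 → 104 + 12 = 116 bp
Sorted largest to smallest: 116, 105 bp.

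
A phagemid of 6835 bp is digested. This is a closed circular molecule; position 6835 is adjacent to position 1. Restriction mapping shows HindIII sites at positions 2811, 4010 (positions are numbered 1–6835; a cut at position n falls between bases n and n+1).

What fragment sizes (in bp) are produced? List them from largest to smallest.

5636, 1199 bp

Circular molecule, 2 cuts → 2 fragments:
  4010 − 2811 = 1199 bp
  wrap: 6835 − 4010 + 2811 = 5636 bp
Sorted largest to smallest: 5636, 1199 bp.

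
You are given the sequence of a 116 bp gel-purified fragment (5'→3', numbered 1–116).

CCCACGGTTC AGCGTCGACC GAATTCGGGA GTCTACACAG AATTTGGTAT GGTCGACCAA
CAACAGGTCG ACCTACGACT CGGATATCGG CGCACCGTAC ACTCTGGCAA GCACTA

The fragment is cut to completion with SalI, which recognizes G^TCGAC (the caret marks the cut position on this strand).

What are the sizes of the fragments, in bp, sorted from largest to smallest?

49, 38, 15, 14 bp

SalI sites (GTCGAC) start at positions 14, 52, 67.
SalI cuts after the first base of each site, so after positions 14, 52, 67.
Linear molecule, 3 cuts → 4 fragments:
  1–14 → 14 bp
  15–52 → 38 bp
  53–67 → 15 bp
  68–116 → 49 bp
Sorted largest to smallest: 49, 38, 15, 14 bp.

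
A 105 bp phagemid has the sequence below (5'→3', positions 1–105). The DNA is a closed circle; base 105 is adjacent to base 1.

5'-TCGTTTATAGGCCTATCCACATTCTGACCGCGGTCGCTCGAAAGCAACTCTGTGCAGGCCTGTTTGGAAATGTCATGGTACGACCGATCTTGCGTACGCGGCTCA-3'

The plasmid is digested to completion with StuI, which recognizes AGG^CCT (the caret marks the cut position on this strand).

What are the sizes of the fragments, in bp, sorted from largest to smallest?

StuI sites (AGGCCT) start at positions 9, 56.
StuI cuts after base 3 of each site, so after positions 11, 58.
Circular molecule, 2 cuts → 2 fragments:
  12–58 → 47 bp
  59–105 then 1–11 → 47 + 11 = 58 bp
Sorted largest to smallest: 58, 47 bp.

58, 47 bp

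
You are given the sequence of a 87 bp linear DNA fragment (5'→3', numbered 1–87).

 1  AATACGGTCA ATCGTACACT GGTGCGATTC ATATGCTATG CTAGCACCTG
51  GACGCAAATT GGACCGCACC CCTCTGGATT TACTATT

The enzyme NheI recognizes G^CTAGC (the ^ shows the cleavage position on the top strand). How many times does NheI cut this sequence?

GCTAGC occurs starting at position 40.
NheI cuts at 1 site.

1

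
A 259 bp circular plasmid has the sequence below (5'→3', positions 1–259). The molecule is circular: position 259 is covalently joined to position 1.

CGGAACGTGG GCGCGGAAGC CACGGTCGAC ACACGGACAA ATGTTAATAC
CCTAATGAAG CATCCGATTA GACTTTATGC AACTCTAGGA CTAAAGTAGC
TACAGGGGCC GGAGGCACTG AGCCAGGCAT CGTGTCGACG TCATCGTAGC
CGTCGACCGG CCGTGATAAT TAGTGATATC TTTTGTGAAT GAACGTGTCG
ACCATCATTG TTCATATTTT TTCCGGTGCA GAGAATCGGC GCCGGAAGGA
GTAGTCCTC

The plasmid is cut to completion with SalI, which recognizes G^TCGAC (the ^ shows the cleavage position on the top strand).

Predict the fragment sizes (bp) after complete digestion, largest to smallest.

SalI sites (GTCGAC) start at positions 25, 134, 152, 197.
SalI cuts after the first base of each site, so after positions 25, 134, 152, 197.
Circular molecule, 4 cuts → 4 fragments:
  26–134 → 109 bp
  135–152 → 18 bp
  153–197 → 45 bp
  198–259 then 1–25 → 62 + 25 = 87 bp
Sorted largest to smallest: 109, 87, 45, 18 bp.

109, 87, 45, 18 bp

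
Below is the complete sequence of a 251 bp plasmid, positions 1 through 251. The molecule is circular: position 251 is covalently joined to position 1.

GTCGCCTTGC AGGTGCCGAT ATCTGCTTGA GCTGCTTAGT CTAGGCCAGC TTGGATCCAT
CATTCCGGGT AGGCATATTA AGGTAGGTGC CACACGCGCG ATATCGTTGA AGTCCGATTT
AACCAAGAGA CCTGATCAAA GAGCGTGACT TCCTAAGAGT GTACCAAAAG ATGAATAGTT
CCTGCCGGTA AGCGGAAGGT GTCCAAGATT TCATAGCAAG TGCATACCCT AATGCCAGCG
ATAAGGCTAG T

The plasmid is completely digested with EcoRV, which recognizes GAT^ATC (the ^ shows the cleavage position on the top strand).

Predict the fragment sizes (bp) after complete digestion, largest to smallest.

EcoRV sites (GATATC) start at positions 18, 100.
EcoRV cuts after base 3 of each site, so after positions 20, 102.
Circular molecule, 2 cuts → 2 fragments:
  21–102 → 82 bp
  103–251 then 1–20 → 149 + 20 = 169 bp
Sorted largest to smallest: 169, 82 bp.

169, 82 bp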